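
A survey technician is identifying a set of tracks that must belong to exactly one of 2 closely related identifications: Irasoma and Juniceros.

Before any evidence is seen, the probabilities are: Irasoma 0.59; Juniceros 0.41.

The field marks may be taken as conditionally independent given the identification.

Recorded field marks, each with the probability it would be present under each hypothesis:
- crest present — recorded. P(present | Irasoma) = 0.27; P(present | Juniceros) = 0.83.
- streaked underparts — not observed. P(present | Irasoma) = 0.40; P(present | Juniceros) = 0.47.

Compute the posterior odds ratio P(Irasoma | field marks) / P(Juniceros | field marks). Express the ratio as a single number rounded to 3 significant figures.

0.530

Unnormalized posterior weight (prior times the field mark likelihoods) for each of the two hypotheses (using 1 − P(present | H) for each absent field mark):
  Irasoma: 0.59 × 0.27 × (1 − 0.40) = 0.09558
  Juniceros: 0.41 × 0.83 × (1 − 0.47) = 0.18036
Posterior odds = 0.09558 / 0.18036 ≈ 0.530.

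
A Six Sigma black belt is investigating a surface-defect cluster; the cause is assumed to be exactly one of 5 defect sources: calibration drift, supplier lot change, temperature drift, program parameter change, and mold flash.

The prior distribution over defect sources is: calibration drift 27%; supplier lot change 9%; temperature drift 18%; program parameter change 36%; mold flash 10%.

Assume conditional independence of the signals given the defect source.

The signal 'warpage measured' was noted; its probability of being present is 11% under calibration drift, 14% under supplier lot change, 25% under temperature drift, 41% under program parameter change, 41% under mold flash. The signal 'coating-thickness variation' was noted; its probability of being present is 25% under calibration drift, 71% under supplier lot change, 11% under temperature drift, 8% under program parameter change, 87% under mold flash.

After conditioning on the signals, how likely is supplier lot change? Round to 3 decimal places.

By Bayes' rule with conditional independence, the unnormalized weight for each hypothesis is prior × ∏ likelihoods:
  calibration drift: 0.27 × 0.11 × 0.25 = 0.007425
  supplier lot change: 0.09 × 0.14 × 0.71 = 0.008946
  temperature drift: 0.18 × 0.25 × 0.11 = 0.00495
  program parameter change: 0.36 × 0.41 × 0.08 = 0.011808
  mold flash: 0.10 × 0.41 × 0.87 = 0.03567
The unnormalized weights sum to 0.068799.
P(supplier lot change | evidence) = 0.008946 / 0.068799 ≈ 0.130.

0.130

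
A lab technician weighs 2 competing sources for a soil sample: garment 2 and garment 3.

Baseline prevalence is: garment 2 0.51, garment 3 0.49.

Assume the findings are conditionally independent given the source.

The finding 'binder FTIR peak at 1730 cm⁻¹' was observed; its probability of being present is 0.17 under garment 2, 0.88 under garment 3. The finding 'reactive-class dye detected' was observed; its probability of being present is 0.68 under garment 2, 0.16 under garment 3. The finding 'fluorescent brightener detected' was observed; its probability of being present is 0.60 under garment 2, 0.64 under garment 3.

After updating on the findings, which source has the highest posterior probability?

For each hypothesis, the unnormalized posterior weight is prior × product of the finding likelihoods:
  garment 2: 0.51 × 0.17 × 0.68 × 0.60 = 0.035374
  garment 3: 0.49 × 0.88 × 0.16 × 0.64 = 0.044155
Normalizing constant Z = 0.035374 + 0.044155 = 0.079528.
P(garment 2 | evidence) ≈ 0.035374 / 0.079528 ≈ 0.445
P(garment 3 | evidence) ≈ 0.044155 / 0.079528 ≈ 0.555
The largest is 0.555, so garment 3 is most probable.

garment 3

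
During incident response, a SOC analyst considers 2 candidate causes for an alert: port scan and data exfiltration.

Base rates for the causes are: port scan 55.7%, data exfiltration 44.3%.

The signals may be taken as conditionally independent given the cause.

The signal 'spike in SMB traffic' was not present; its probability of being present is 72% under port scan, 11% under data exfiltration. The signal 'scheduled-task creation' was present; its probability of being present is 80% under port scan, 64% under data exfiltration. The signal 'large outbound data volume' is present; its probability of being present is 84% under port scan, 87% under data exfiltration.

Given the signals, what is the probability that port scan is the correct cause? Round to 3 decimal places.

0.323

Multiply each prior by the joint likelihood of the signal pattern (using 1 − P(present | H) for each absent signal):
  port scan: 0.557 × (1 − 0.72) × 0.80 × 0.84 = 0.10481
  data exfiltration: 0.443 × (1 − 0.11) × 0.64 × 0.87 = 0.21953
The unnormalized weights sum to 0.32433.
P(port scan | evidence) = 0.10481 / 0.32433 ≈ 0.323.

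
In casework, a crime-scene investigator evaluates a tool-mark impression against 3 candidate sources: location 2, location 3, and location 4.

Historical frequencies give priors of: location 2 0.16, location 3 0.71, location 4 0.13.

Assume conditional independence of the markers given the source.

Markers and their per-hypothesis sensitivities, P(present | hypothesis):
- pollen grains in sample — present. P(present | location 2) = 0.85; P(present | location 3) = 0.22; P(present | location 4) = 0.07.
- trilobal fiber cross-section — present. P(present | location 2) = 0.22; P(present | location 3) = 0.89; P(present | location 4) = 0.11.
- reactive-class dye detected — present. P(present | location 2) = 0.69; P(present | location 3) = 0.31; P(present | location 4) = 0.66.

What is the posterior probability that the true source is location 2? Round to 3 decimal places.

Multiply each prior by the joint likelihood of the marker pattern:
  location 2: 0.16 × 0.85 × 0.22 × 0.69 = 0.020645
  location 3: 0.71 × 0.22 × 0.89 × 0.31 = 0.043096
  location 4: 0.13 × 0.07 × 0.11 × 0.66 = 0.00066066
Marginal likelihood of the evidence = 0.064401.
P(location 2 | evidence) = 0.020645 / 0.064401 ≈ 0.321.

0.321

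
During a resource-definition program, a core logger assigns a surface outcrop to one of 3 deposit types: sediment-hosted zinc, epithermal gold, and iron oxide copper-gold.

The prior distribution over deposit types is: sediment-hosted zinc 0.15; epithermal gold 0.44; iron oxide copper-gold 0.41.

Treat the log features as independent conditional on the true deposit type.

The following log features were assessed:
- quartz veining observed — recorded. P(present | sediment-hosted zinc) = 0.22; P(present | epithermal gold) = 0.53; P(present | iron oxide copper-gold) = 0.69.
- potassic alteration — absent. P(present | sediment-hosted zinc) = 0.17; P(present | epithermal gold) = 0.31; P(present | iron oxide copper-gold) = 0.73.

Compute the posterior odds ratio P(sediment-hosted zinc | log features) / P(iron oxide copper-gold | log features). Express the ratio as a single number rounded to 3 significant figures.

0.359

Posterior odds equal prior odds times the likelihood ratio; only the two competing hypotheses matter (using 1 − P(present | H) for each absent log feature).
  sediment-hosted zinc: 0.15 × 0.22 × (1 − 0.17) = 0.02739
  iron oxide copper-gold: 0.41 × 0.69 × (1 − 0.73) = 0.076383
Posterior odds = 0.02739 / 0.076383 ≈ 0.359.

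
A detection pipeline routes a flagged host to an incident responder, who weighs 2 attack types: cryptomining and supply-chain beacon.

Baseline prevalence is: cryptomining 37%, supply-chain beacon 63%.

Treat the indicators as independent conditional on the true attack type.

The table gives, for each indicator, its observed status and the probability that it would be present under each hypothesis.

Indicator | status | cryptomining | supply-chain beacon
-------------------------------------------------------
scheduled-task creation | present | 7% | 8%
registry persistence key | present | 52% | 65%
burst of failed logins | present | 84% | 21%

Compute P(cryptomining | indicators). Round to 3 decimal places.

By Bayes' rule with conditional independence, the unnormalized weight for each hypothesis is prior × ∏ likelihoods:
  cryptomining: 0.37 × 0.07 × 0.52 × 0.84 = 0.011313
  supply-chain beacon: 0.63 × 0.08 × 0.65 × 0.21 = 0.0068796
Marginal likelihood of the evidence = 0.018193.
P(cryptomining | evidence) = 0.011313 / 0.018193 ≈ 0.622.

0.622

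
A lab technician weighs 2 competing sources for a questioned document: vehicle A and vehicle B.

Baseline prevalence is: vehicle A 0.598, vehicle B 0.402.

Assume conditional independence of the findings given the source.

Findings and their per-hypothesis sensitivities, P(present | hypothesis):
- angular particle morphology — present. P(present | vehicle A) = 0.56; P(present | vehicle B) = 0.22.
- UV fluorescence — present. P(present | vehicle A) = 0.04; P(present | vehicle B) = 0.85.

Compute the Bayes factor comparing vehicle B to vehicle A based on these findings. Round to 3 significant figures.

8.35

Take the product of per-finding likelihoods under each hypothesis, then divide.
  vehicle B: 0.22 × 0.85 = 0.187
  vehicle A: 0.56 × 0.04 = 0.0224
Bayes factor = 0.187 / 0.0224 ≈ 8.35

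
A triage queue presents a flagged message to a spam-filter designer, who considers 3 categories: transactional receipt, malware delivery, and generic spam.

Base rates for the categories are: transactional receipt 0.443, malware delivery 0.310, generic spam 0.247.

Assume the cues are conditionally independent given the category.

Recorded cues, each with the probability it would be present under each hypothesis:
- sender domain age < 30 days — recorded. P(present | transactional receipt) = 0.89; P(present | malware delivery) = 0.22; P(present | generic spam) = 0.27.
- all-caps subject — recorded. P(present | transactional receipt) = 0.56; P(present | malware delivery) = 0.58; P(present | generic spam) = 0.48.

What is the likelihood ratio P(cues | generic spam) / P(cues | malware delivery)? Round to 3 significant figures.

1.02

Take the product of per-cue likelihoods under each hypothesis, then divide.
  generic spam: 0.27 × 0.48 = 0.1296
  malware delivery: 0.22 × 0.58 = 0.1276
Bayes factor = 0.1296 / 0.1276 ≈ 1.02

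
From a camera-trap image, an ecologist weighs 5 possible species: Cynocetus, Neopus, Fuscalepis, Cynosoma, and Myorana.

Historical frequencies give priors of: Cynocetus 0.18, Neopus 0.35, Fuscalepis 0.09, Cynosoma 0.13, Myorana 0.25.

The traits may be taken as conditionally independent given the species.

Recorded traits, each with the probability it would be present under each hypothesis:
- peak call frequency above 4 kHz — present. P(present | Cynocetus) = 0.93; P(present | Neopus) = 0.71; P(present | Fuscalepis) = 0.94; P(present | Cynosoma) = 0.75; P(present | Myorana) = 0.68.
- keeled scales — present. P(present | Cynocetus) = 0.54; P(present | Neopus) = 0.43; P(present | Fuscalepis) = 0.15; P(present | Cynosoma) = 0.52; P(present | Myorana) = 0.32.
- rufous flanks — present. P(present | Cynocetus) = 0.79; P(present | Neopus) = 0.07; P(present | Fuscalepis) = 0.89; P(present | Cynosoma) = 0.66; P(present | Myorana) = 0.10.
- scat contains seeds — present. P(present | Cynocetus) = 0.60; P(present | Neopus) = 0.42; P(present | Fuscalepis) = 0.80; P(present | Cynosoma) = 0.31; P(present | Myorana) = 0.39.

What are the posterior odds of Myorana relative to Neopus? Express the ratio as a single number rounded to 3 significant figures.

Posterior odds equal prior odds times the likelihood ratio; only the two competing hypotheses matter.
  Myorana: 0.25 × 0.68 × 0.32 × 0.10 × 0.39 = 0.0021216
  Neopus: 0.35 × 0.71 × 0.43 × 0.07 × 0.42 = 0.0031415
Odds(Myorana : Neopus) = 0.0021216 / 0.0031415 ≈ 0.675.

0.675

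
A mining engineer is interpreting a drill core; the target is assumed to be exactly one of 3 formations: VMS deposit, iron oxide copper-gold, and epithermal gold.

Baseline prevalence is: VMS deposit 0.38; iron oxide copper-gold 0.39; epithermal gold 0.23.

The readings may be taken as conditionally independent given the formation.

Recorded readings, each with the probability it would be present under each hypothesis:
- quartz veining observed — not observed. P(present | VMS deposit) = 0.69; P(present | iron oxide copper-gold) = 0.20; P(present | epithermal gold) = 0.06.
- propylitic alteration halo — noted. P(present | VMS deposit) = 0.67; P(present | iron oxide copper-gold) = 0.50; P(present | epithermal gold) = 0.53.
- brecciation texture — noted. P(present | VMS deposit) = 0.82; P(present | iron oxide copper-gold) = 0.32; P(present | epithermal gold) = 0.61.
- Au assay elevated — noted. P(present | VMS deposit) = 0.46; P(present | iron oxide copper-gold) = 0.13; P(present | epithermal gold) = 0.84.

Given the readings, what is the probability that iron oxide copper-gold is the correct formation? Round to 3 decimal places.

0.068

By Bayes' rule with conditional independence, the unnormalized weight for each hypothesis is prior × ∏ likelihoods (using 1 − P(present | H) for each absent reading):
  VMS deposit: 0.38 × (1 − 0.69) × 0.67 × 0.82 × 0.46 = 0.029771
  iron oxide copper-gold: 0.39 × (1 − 0.20) × 0.50 × 0.32 × 0.13 = 0.0064896
  epithermal gold: 0.23 × (1 − 0.06) × 0.53 × 0.61 × 0.84 = 0.058714
The unnormalized weights sum to 0.094974.
P(iron oxide copper-gold | evidence) = 0.0064896 / 0.094974 ≈ 0.068.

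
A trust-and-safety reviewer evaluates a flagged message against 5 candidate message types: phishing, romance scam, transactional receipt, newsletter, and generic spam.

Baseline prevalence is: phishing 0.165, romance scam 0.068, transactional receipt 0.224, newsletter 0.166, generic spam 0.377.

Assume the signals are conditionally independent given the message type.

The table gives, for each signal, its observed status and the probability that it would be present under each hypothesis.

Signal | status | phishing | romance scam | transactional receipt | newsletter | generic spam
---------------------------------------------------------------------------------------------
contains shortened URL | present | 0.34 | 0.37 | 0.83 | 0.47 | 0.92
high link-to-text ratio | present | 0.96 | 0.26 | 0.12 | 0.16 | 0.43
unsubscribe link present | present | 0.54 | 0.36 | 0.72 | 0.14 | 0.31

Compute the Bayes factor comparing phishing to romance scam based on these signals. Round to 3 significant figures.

Take the product of per-signal likelihoods under each hypothesis, then divide.
  phishing: 0.34 × 0.96 × 0.54 = 0.17626
  romance scam: 0.37 × 0.26 × 0.36 = 0.034632
Bayes factor = 0.17626 / 0.034632 ≈ 5.09

5.09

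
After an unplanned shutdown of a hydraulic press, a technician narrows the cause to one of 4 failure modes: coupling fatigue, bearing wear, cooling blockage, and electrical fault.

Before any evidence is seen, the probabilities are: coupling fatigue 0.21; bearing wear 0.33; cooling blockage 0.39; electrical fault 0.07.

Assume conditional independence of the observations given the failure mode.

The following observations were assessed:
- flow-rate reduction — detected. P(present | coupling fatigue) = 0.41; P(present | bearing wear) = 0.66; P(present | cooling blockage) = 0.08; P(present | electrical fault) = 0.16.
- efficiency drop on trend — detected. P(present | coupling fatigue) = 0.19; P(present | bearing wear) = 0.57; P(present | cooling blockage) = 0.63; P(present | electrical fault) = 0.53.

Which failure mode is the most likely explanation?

bearing wear

For each hypothesis, the unnormalized posterior weight is prior × product of the observation likelihoods:
  coupling fatigue: 0.21 × 0.41 × 0.19 = 0.016359
  bearing wear: 0.33 × 0.66 × 0.57 = 0.12415
  cooling blockage: 0.39 × 0.08 × 0.63 = 0.019656
  electrical fault: 0.07 × 0.16 × 0.53 = 0.005936
Normalizing constant Z = 0.016359 + 0.12415 + 0.019656 + 0.005936 = 0.1661.
P(coupling fatigue | evidence) ≈ 0.016359 / 0.1661 ≈ 0.098
P(bearing wear | evidence) ≈ 0.12415 / 0.1661 ≈ 0.747
P(cooling blockage | evidence) ≈ 0.019656 / 0.1661 ≈ 0.118
P(electrical fault | evidence) ≈ 0.005936 / 0.1661 ≈ 0.036
The largest is 0.747, so bearing wear is most probable.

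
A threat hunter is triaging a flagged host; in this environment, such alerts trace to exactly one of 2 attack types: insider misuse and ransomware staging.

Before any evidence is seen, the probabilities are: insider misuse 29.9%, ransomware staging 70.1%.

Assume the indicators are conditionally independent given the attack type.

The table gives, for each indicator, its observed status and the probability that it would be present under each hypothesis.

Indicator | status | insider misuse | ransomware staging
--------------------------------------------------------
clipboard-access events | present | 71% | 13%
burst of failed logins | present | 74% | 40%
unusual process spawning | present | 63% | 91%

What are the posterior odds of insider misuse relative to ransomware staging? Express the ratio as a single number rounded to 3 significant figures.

Unnormalized posterior weight (prior times the indicator likelihoods) for each of the two hypotheses:
  insider misuse: 0.299 × 0.71 × 0.74 × 0.63 = 0.09897
  ransomware staging: 0.701 × 0.13 × 0.40 × 0.91 = 0.033171
Odds(insider misuse : ransomware staging) = 0.09897 / 0.033171 ≈ 2.98.

2.98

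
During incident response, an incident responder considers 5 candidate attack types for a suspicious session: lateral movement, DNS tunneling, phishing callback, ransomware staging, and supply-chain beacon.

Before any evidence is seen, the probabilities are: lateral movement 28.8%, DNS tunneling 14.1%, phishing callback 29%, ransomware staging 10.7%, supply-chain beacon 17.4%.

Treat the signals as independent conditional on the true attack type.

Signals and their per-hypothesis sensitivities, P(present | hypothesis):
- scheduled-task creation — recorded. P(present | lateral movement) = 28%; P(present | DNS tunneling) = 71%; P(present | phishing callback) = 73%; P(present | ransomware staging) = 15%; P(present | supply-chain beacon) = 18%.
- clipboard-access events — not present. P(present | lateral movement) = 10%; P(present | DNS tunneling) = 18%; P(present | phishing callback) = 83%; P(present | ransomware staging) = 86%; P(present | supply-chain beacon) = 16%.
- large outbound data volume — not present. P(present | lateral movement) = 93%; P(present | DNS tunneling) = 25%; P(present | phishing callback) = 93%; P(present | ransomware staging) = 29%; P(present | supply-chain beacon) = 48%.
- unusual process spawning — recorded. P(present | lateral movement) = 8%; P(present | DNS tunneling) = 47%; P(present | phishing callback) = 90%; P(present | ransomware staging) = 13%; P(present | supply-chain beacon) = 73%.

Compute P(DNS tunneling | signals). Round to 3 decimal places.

0.692

For each hypothesis, the unnormalized posterior weight is prior × product of the signal likelihoods (using 1 − P(present | H) for each absent signal):
  lateral movement: 0.288 × 0.28 × (1 − 0.10) × (1 − 0.93) × 0.08 = 0.00040643
  DNS tunneling: 0.141 × 0.71 × (1 − 0.18) × (1 − 0.25) × 0.47 = 0.028937
  phishing callback: 0.290 × 0.73 × (1 − 0.83) × (1 − 0.93) × 0.90 = 0.0022673
  ransomware staging: 0.107 × 0.15 × (1 − 0.86) × (1 − 0.29) × 0.13 = 0.0002074
  supply-chain beacon: 0.174 × 0.18 × (1 − 0.16) × (1 − 0.48) × 0.73 = 0.0099868
Marginal likelihood of the evidence = 0.041805.
P(DNS tunneling | evidence) = 0.028937 / 0.041805 ≈ 0.692.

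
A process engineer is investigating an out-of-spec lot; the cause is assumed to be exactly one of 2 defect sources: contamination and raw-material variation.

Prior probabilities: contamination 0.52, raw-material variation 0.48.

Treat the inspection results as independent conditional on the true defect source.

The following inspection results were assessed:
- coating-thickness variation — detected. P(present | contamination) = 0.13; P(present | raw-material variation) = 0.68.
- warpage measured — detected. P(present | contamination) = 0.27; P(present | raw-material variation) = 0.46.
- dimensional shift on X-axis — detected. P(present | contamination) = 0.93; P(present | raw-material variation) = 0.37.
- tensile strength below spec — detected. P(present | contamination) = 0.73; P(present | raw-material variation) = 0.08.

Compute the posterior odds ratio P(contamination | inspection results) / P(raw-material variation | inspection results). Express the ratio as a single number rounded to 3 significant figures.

2.79

Posterior odds equal prior odds times the likelihood ratio; only the two competing hypotheses matter.
  contamination: 0.52 × 0.13 × 0.27 × 0.93 × 0.73 = 0.012391
  raw-material variation: 0.48 × 0.68 × 0.46 × 0.37 × 0.08 = 0.0044443
Posterior odds = 0.012391 / 0.0044443 ≈ 2.79.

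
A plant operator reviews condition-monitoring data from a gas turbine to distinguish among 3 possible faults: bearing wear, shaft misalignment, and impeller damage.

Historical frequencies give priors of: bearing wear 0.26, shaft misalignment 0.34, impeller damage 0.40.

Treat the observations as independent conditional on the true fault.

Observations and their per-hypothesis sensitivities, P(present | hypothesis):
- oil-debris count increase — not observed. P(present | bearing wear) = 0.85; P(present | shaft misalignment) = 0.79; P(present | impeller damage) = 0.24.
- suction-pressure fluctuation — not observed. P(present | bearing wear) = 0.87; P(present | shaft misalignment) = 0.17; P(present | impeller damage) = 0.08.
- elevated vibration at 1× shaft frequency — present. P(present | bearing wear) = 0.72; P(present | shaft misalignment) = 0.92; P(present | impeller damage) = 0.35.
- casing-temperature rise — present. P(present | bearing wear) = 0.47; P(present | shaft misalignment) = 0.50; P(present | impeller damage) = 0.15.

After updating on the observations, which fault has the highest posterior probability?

Multiply each prior by the joint likelihood of the evidence pattern (using 1 − P(present | H) for each absent observation):
  bearing wear: 0.26 × (1 − 0.85) × (1 − 0.87) × 0.72 × 0.47 = 0.0017157
  shaft misalignment: 0.34 × (1 − 0.79) × (1 − 0.17) × 0.92 × 0.50 = 0.027261
  impeller damage: 0.40 × (1 − 0.24) × (1 − 0.08) × 0.35 × 0.15 = 0.014683
Normalizing constant Z = 0.0017157 + 0.027261 + 0.014683 = 0.043659.
P(bearing wear | evidence) ≈ 0.0017157 / 0.043659 ≈ 0.039
P(shaft misalignment | evidence) ≈ 0.027261 / 0.043659 ≈ 0.624
P(impeller damage | evidence) ≈ 0.014683 / 0.043659 ≈ 0.336
The largest is 0.624, so shaft misalignment is most probable.

shaft misalignment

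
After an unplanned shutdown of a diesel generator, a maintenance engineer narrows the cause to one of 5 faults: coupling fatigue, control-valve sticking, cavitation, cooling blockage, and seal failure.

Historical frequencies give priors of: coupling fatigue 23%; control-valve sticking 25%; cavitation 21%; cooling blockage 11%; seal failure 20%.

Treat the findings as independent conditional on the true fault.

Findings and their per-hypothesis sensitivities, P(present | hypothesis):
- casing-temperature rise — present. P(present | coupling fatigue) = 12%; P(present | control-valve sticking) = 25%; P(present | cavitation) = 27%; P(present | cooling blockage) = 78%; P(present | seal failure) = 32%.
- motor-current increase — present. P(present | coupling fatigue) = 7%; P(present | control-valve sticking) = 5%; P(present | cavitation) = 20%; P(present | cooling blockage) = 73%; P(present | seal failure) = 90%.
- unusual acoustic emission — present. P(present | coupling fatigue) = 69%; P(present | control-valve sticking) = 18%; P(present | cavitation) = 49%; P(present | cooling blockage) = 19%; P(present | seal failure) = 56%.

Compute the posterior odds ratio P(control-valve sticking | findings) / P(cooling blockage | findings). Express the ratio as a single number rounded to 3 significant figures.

The normalizing constant cancels in an odds ratio, so compute prior × likelihood for the two hypotheses only:
  control-valve sticking: 0.25 × 0.25 × 0.05 × 0.18 = 0.0005625
  cooling blockage: 0.11 × 0.78 × 0.73 × 0.19 = 0.0119
Odds(control-valve sticking : cooling blockage) = 0.0005625 / 0.0119 ≈ 0.0473.

0.0473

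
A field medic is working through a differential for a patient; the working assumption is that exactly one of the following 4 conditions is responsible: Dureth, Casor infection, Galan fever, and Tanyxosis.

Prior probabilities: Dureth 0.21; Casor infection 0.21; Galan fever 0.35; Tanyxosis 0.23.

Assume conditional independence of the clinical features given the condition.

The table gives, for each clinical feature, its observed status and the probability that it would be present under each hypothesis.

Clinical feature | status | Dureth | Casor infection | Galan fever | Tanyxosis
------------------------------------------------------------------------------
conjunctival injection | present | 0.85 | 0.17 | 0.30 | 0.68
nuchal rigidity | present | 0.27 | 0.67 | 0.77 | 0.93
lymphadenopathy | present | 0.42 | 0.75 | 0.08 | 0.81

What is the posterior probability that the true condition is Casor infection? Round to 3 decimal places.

For each hypothesis, the unnormalized posterior weight is prior × product of the clinical feature likelihoods:
  Dureth: 0.21 × 0.85 × 0.27 × 0.42 = 0.020242
  Casor infection: 0.21 × 0.17 × 0.67 × 0.75 = 0.017939
  Galan fever: 0.35 × 0.30 × 0.77 × 0.08 = 0.006468
  Tanyxosis: 0.23 × 0.68 × 0.93 × 0.81 = 0.11782
The unnormalized weights sum to 0.16247.
P(Casor infection | evidence) = 0.017939 / 0.16247 ≈ 0.110.

0.110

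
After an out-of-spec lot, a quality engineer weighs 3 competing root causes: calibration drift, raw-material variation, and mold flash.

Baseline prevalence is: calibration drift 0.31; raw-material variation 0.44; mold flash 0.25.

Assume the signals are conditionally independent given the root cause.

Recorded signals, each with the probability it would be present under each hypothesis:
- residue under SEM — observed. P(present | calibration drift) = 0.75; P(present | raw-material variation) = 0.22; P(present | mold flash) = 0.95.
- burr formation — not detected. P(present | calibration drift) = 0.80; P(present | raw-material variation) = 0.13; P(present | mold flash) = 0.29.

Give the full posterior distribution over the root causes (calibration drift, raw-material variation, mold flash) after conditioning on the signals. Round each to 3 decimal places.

By Bayes' rule with conditional independence, the unnormalized weight for each hypothesis is prior × ∏ likelihoods (using 1 − P(present | H) for each absent signal):
  calibration drift: 0.31 × 0.75 × (1 − 0.80) = 0.0465
  raw-material variation: 0.44 × 0.22 × (1 − 0.13) = 0.084216
  mold flash: 0.25 × 0.95 × (1 − 0.29) = 0.16862
The unnormalized weights sum to 0.29934.
P(calibration drift | evidence) = 0.0465 / 0.29934 ≈ 0.155
P(raw-material variation | evidence) = 0.084216 / 0.29934 ≈ 0.281
P(mold flash | evidence) = 0.16862 / 0.29934 ≈ 0.563

0.155, 0.281, 0.563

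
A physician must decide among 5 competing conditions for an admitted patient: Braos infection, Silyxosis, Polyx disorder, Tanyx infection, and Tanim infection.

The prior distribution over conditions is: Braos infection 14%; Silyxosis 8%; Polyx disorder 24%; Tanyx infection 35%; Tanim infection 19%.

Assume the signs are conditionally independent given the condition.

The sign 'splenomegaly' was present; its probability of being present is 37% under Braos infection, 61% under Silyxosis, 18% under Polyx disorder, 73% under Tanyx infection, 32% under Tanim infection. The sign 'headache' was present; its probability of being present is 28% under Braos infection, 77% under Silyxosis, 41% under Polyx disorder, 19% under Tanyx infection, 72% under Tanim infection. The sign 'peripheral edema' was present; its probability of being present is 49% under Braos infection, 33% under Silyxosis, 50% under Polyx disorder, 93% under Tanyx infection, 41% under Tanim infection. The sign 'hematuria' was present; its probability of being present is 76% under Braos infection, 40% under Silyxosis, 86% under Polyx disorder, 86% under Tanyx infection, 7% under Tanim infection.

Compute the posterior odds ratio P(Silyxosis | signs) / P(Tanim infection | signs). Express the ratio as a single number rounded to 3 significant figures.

3.95

The normalizing constant cancels in an odds ratio, so compute prior × likelihood for the two hypotheses only:
  Silyxosis: 0.08 × 0.61 × 0.77 × 0.33 × 0.40 = 0.00496
  Tanim infection: 0.19 × 0.32 × 0.72 × 0.41 × 0.07 = 0.0012564
Odds(Silyxosis : Tanim infection) = 0.00496 / 0.0012564 ≈ 3.95.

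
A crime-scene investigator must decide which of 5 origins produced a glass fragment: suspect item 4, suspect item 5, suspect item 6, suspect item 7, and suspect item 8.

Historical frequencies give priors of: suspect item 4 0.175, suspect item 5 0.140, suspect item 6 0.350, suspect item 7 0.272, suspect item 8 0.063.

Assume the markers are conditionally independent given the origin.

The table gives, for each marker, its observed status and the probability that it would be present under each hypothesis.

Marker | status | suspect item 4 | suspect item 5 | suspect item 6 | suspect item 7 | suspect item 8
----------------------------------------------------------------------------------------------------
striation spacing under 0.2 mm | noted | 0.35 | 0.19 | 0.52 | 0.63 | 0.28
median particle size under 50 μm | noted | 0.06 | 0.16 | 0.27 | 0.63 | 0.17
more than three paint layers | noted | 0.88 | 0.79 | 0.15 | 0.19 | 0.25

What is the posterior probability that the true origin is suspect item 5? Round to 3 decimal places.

By Bayes' rule with conditional independence, the unnormalized weight for each hypothesis is prior × ∏ likelihoods:
  suspect item 4: 0.175 × 0.35 × 0.06 × 0.88 = 0.003234
  suspect item 5: 0.140 × 0.19 × 0.16 × 0.79 = 0.0033622
  suspect item 6: 0.350 × 0.52 × 0.27 × 0.15 = 0.007371
  suspect item 7: 0.272 × 0.63 × 0.63 × 0.19 = 0.020512
  suspect item 8: 0.063 × 0.28 × 0.17 × 0.25 = 0.0007497
Normalizing constant Z = 0.003234 + 0.0033622 + 0.007371 + 0.020512 + 0.0007497 = 0.035229.
P(suspect item 5 | evidence) = 0.0033622 / 0.035229 ≈ 0.095.

0.095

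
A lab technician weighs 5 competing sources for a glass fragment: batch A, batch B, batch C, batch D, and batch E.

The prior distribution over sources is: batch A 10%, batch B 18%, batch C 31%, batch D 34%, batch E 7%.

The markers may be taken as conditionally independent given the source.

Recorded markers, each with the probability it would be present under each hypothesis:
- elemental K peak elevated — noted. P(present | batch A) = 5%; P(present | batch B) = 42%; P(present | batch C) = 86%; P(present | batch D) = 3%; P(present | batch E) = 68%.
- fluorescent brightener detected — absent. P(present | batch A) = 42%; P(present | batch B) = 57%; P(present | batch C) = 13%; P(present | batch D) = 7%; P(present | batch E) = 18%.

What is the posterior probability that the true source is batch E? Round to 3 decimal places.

0.124

For each hypothesis, the unnormalized posterior weight is prior × product of the marker likelihoods (using 1 − P(present | H) for each absent marker):
  batch A: 0.10 × 0.05 × (1 − 0.42) = 0.0029
  batch B: 0.18 × 0.42 × (1 − 0.57) = 0.032508
  batch C: 0.31 × 0.86 × (1 − 0.13) = 0.23194
  batch D: 0.34 × 0.03 × (1 − 0.07) = 0.009486
  batch E: 0.07 × 0.68 × (1 − 0.18) = 0.039032
Marginal likelihood of the evidence = 0.31587.
P(batch E | evidence) = 0.039032 / 0.31587 ≈ 0.124.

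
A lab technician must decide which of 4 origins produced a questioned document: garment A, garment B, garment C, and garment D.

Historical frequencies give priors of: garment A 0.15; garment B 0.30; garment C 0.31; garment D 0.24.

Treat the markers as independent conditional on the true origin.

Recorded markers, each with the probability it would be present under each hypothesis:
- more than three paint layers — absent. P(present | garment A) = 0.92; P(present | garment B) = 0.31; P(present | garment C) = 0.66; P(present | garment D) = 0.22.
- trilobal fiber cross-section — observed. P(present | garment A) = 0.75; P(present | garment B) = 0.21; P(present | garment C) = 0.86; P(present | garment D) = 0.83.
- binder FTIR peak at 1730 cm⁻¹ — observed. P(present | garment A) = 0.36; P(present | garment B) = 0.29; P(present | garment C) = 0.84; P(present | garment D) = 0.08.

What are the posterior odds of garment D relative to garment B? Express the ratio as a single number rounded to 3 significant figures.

0.986

The normalizing constant cancels in an odds ratio, so compute prior × likelihood for the two hypotheses only (using 1 − P(present | H) for each absent marker):
  garment D: 0.24 × (1 − 0.22) × 0.83 × 0.08 = 0.01243
  garment B: 0.30 × (1 − 0.31) × 0.21 × 0.29 = 0.012606
Odds(garment D : garment B) = 0.01243 / 0.012606 ≈ 0.986.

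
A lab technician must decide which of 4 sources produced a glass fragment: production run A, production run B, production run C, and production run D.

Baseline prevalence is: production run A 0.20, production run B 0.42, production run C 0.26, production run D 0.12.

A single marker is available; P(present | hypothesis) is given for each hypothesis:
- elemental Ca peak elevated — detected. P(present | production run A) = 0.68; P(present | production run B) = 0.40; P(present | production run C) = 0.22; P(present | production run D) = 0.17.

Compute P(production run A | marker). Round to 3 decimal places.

0.356

Multiply each prior by the likelihood of the marker:
  production run A: 0.20 × 0.68 = 0.136
  production run B: 0.42 × 0.40 = 0.168
  production run C: 0.26 × 0.22 = 0.0572
  production run D: 0.12 × 0.17 = 0.0204
Normalizing constant Z = 0.136 + 0.168 + 0.0572 + 0.0204 = 0.3816.
P(production run A | evidence) = 0.136 / 0.3816 ≈ 0.356.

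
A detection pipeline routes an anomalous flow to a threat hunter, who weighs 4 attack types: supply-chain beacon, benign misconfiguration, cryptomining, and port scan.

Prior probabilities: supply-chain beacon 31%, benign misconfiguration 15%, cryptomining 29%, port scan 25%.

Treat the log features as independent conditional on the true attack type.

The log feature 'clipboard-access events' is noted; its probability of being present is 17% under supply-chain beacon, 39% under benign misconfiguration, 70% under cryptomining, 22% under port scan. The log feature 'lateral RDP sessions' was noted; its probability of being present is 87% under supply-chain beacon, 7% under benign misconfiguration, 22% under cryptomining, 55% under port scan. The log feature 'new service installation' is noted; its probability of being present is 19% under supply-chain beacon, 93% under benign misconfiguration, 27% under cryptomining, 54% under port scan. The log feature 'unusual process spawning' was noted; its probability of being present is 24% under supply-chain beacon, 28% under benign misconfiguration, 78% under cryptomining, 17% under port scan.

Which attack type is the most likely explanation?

Multiply each prior by the joint likelihood of the log feature pattern:
  supply-chain beacon: 0.31 × 0.17 × 0.87 × 0.19 × 0.24 = 0.0020907
  benign misconfiguration: 0.15 × 0.39 × 0.07 × 0.93 × 0.28 = 0.0010663
  cryptomining: 0.29 × 0.70 × 0.22 × 0.27 × 0.78 = 0.0094054
  port scan: 0.25 × 0.22 × 0.55 × 0.54 × 0.17 = 0.002777
Normalizing constant Z = 0.0020907 + 0.0010663 + 0.0094054 + 0.002777 = 0.015339.
P(supply-chain beacon | evidence) ≈ 0.0020907 / 0.015339 ≈ 0.136
P(benign misconfiguration | evidence) ≈ 0.0010663 / 0.015339 ≈ 0.070
P(cryptomining | evidence) ≈ 0.0094054 / 0.015339 ≈ 0.613
P(port scan | evidence) ≈ 0.002777 / 0.015339 ≈ 0.181
The largest is 0.613, so cryptomining is most probable.

cryptomining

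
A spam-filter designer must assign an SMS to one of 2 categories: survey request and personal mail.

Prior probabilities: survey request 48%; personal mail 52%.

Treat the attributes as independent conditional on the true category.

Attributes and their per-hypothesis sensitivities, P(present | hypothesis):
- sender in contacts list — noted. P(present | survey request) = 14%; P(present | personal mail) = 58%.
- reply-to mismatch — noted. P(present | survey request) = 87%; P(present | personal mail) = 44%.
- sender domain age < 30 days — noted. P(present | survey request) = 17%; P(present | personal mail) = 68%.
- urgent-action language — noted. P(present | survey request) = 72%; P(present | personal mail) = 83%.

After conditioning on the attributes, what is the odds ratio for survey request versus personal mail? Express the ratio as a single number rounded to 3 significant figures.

Unnormalized posterior weight (prior times the attribute likelihoods) for each of the two hypotheses:
  survey request: 0.48 × 0.14 × 0.87 × 0.17 × 0.72 = 0.007156
  personal mail: 0.52 × 0.58 × 0.44 × 0.68 × 0.83 = 0.074898
Posterior odds = 0.007156 / 0.074898 ≈ 0.0955.

0.0955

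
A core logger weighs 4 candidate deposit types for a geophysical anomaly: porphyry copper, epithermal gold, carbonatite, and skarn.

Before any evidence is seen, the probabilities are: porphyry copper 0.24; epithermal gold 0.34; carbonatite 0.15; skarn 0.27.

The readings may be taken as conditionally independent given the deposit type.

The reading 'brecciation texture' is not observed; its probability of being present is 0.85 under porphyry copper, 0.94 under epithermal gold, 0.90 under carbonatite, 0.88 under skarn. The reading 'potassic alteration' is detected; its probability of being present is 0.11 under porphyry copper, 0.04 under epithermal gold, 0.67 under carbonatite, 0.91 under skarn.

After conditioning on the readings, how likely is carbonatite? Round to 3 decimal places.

Multiply each prior by the joint likelihood of the reading pattern (using 1 − P(present | H) for each absent reading):
  porphyry copper: 0.24 × (1 − 0.85) × 0.11 = 0.00396
  epithermal gold: 0.34 × (1 − 0.94) × 0.04 = 0.000816
  carbonatite: 0.15 × (1 − 0.90) × 0.67 = 0.01005
  skarn: 0.27 × (1 − 0.88) × 0.91 = 0.029484
The unnormalized weights sum to 0.04431.
P(carbonatite | evidence) = 0.01005 / 0.04431 ≈ 0.227.

0.227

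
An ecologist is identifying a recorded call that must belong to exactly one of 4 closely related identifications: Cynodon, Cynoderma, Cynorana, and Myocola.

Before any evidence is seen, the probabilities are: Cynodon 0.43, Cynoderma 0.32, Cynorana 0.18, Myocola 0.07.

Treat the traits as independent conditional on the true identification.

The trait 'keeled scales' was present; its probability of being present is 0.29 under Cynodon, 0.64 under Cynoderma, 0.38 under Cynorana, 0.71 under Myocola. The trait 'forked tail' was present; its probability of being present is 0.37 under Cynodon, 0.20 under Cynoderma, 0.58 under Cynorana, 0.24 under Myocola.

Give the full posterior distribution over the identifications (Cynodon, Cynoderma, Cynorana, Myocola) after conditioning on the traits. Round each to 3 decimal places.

0.333, 0.295, 0.286, 0.086

By Bayes' rule with conditional independence, the unnormalized weight for each hypothesis is prior × ∏ likelihoods:
  Cynodon: 0.43 × 0.29 × 0.37 = 0.046139
  Cynoderma: 0.32 × 0.64 × 0.20 = 0.04096
  Cynorana: 0.18 × 0.38 × 0.58 = 0.039672
  Myocola: 0.07 × 0.71 × 0.24 = 0.011928
Normalizing constant Z = 0.046139 + 0.04096 + 0.039672 + 0.011928 = 0.1387.
P(Cynodon | evidence) = 0.046139 / 0.1387 ≈ 0.333
P(Cynoderma | evidence) = 0.04096 / 0.1387 ≈ 0.295
P(Cynorana | evidence) = 0.039672 / 0.1387 ≈ 0.286
P(Myocola | evidence) = 0.011928 / 0.1387 ≈ 0.086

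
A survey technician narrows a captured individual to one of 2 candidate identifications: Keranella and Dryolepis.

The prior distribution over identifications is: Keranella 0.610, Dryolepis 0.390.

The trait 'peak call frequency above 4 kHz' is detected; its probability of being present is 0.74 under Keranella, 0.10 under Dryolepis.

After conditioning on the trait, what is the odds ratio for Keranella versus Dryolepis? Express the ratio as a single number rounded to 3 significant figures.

11.6

Posterior odds equal prior odds times the likelihood ratio; only the two competing hypotheses matter.
  Keranella: 0.610 × 0.74 = 0.4514
  Dryolepis: 0.390 × 0.10 = 0.039
Odds(Keranella : Dryolepis) = 0.4514 / 0.039 ≈ 11.6.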